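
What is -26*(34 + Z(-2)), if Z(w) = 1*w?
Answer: -832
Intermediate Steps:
Z(w) = w
-26*(34 + Z(-2)) = -26*(34 - 2) = -26*32 = -832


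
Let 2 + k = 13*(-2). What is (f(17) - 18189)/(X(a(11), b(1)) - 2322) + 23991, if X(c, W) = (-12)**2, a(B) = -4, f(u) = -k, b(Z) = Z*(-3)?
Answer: 4751869/198 ≈ 23999.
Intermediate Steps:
k = -28 (k = -2 + 13*(-2) = -2 - 26 = -28)
b(Z) = -3*Z
f(u) = 28 (f(u) = -1*(-28) = 28)
X(c, W) = 144
(f(17) - 18189)/(X(a(11), b(1)) - 2322) + 23991 = (28 - 18189)/(144 - 2322) + 23991 = -18161/(-2178) + 23991 = -18161*(-1/2178) + 23991 = 1651/198 + 23991 = 4751869/198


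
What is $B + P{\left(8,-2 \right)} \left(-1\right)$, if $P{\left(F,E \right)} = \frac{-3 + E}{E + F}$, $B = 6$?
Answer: $\frac{41}{6} \approx 6.8333$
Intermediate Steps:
$P{\left(F,E \right)} = \frac{-3 + E}{E + F}$
$B + P{\left(8,-2 \right)} \left(-1\right) = 6 + \frac{-3 - 2}{-2 + 8} \left(-1\right) = 6 + \frac{1}{6} \left(-5\right) \left(-1\right) = 6 - - \frac{5}{6} = 6 + \frac{5}{6} = \frac{41}{6}$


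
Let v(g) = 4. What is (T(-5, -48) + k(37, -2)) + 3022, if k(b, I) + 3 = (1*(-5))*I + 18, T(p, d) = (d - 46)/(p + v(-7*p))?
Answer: 3141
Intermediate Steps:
T(p, d) = (-46 + d)/(4 + p) (T(p, d) = (d - 46)/(p + 4) = (-46 + d)/(4 + p))
k(b, I) = 15 - 5*I (k(b, I) = -3 + ((1*(-5))*I + 18) = -3 + (-5*I + 18) = -3 + (18 - 5*I) = 15 - 5*I)
(T(-5, -48) + k(37, -2)) + 3022 = ((-46 - 48)/(4 - 5) + (15 - 5*(-2))) + 3022 = (-94/(-1) + (15 + 10)) + 3022 = (-1*(-94) + 25) + 3022 = (94 + 25) + 3022 = 119 + 3022 = 3141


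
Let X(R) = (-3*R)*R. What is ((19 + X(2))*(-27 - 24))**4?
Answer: 16243247601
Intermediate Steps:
X(R) = -3*R**2
((19 + X(2))*(-27 - 24))**4 = ((19 - 3*2**2)*(-27 - 24))**4 = ((19 - 3*4)*(-51))**4 = ((19 - 12)*(-51))**4 = (7*(-51))**4 = (-357)**4 = 16243247601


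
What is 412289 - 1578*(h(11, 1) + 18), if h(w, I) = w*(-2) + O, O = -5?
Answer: 426491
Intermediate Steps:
h(w, I) = -5 - 2*w (h(w, I) = w*(-2) - 5 = -2*w - 5 = -5 - 2*w)
412289 - 1578*(h(11, 1) + 18) = 412289 - 1578*((-5 - 2*11) + 18) = 412289 - 1578*((-5 - 22) + 18) = 412289 - 1578*(-27 + 18) = 412289 - 1578*(-9) = 412289 - 1*(-14202) = 412289 + 14202 = 426491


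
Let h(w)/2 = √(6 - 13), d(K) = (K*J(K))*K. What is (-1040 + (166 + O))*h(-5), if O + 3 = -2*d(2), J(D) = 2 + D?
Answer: -1818*I*√7 ≈ -4810.0*I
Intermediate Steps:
d(K) = K²*(2 + K) (d(K) = (K*(2 + K))*K = K²*(2 + K))
h(w) = 2*I*√7 (h(w) = 2*√(6 - 13) = 2*√(-7) = 2*(I*√7) = 2*I*√7)
O = -35 (O = -3 - 2*2²*(2 + 2) = -3 - 8*4 = -3 - 2*16 = -3 - 32 = -35)
(-1040 + (166 + O))*h(-5) = (-1040 + (166 - 35))*(2*I*√7) = (-1040 + 131)*(2*I*√7) = -1818*I*√7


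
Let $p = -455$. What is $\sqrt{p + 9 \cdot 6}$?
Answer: $i \sqrt{401} \approx 20.025 i$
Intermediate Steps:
$\sqrt{p + 9 \cdot 6} = \sqrt{-455 + 9 \cdot 6} = \sqrt{-455 + 54} = \sqrt{-401} = i \sqrt{401}$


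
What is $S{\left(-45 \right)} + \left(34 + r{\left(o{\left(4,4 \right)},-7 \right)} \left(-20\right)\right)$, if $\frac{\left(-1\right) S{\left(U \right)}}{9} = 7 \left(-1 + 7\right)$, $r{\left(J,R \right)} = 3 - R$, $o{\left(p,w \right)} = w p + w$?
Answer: $-544$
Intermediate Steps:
$o{\left(p,w \right)} = w + p w$ ($o{\left(p,w \right)} = p w + w = w + p w$)
$S{\left(U \right)} = -378$ ($S{\left(U \right)} = - 9 \cdot 7 \left(-1 + 7\right) = - 9 \cdot 7 \cdot 6 = \left(-9\right) 42 = -378$)
$S{\left(-45 \right)} + \left(34 + r{\left(o{\left(4,4 \right)},-7 \right)} \left(-20\right)\right) = -378 + \left(34 + \left(3 - -7\right) \left(-20\right)\right) = -378 + \left(34 + \left(3 + 7\right) \left(-20\right)\right) = -378 + \left(34 + 10 \left(-20\right)\right) = -378 + \left(34 - 200\right) = -378 - 166 = -544$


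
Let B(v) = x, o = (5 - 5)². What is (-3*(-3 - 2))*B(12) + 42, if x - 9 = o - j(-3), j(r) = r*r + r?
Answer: 87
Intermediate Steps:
j(r) = r + r² (j(r) = r² + r = r + r²)
o = 0 (o = 0² = 0)
x = 3 (x = 9 + (0 - (-3)*(1 - 3)) = 9 + (0 - (-3)*(-2)) = 9 + (0 - 1*6) = 9 + (0 - 6) = 9 - 6 = 3)
B(v) = 3
(-3*(-3 - 2))*B(12) + 42 = -3*(-3 - 2)*3 + 42 = -3*(-5)*3 + 42 = 15*3 + 42 = 45 + 42 = 87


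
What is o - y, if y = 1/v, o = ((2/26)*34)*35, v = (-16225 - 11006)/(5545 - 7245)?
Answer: 32382790/354003 ≈ 91.476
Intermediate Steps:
v = 27231/1700 (v = -27231/(-1700) = -27231*(-1/1700) = 27231/1700 ≈ 16.018)
o = 1190/13 (o = ((2*(1/26))*34)*35 = ((1/13)*34)*35 = (34/13)*35 = 1190/13 ≈ 91.538)
y = 1700/27231 (y = 1/(27231/1700) = 1700/27231 ≈ 0.062429)
o - y = 1190/13 - 1*1700/27231 = 1190/13 - 1700/27231 = 32382790/354003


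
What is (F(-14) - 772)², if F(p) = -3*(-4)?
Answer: 577600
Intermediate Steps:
F(p) = 12
(F(-14) - 772)² = (12 - 772)² = (-760)² = 577600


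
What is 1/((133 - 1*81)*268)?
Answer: 1/13936 ≈ 7.1757e-5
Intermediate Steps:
1/((133 - 1*81)*268) = 1/((133 - 81)*268) = 1/(52*268) = 1/13936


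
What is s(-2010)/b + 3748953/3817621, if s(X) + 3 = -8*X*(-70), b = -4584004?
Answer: 457071089325/372340211372 ≈ 1.2276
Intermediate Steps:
s(X) = -3 + 560*X (s(X) = -3 - 8*X*(-70) = -3 + 560*X)
s(-2010)/b + 3748953/3817621 = (-3 + 560*(-2010))/(-4584004) + 3748953/3817621 = (-3 - 1125600)*(-1/4584004) + 3748953*(1/3817621) = -1125603*(-1/4584004) + 3748953/3817621 = 23949/97532 + 3748953/3817621 = 457071089325/372340211372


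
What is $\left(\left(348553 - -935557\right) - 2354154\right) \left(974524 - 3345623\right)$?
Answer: $2537180258356$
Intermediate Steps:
$\left(\left(348553 - -935557\right) - 2354154\right) \left(974524 - 3345623\right) = \left(\left(348553 + 935557\right) - 2354154\right) \left(-2371099\right) = \left(1284110 - 2354154\right) \left(-2371099\right) = \left(-1070044\right) \left(-2371099\right) = 2537180258356$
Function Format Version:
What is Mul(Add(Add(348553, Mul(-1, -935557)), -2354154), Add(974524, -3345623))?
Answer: 2537180258356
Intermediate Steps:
Mul(Add(Add(348553, Mul(-1, -935557)), -2354154), Add(974524, -3345623)) = Mul(Add(Add(348553, 935557), -2354154), -2371099) = Mul(Add(1284110, -2354154), -2371099) = Mul(-1070044, -2371099) = 2537180258356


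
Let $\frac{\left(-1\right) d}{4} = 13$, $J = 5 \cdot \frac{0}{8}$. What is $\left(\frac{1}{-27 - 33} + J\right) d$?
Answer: $\frac{13}{15} \approx 0.86667$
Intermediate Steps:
$J = 0$ ($J = 5 \cdot 0 \cdot \frac{1}{8} = 5 \cdot 0 = 0$)
$d = -52$ ($d = \left(-4\right) 13 = -52$)
$\left(\frac{1}{-27 - 33} + J\right) d = \left(\frac{1}{-27 - 33} + 0\right) \left(-52\right) = \left(\frac{1}{-60} + 0\right) \left(-52\right) = \left(- \frac{1}{60} + 0\right) \left(-52\right) = \left(- \frac{1}{60}\right) \left(-52\right) = \frac{13}{15}$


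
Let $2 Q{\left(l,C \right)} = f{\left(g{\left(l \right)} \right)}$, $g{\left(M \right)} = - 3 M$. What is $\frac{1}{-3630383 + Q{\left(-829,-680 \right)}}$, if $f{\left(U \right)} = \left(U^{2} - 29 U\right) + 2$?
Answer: $- \frac{1}{573859} \approx -1.7426 \cdot 10^{-6}$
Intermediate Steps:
$f{\left(U \right)} = 2 + U^{2} - 29 U$
$Q{\left(l,C \right)} = 1 + \frac{9 l^{2}}{2} + \frac{87 l}{2}$ ($Q{\left(l,C \right)} = \frac{2 + \left(- 3 l\right)^{2} - 29 \left(- 3 l\right)}{2} = \frac{2 + 9 l^{2} + 87 l}{2} = 1 + \frac{9 l^{2}}{2} + \frac{87 l}{2}$)
$\frac{1}{-3630383 + Q{\left(-829,-680 \right)}} = \frac{1}{-3630383 + \left(1 + \frac{9 \left(-829\right)^{2}}{2} + \frac{87}{2} \left(-829\right)\right)} = \frac{1}{-3630383 + \left(1 + \frac{9}{2} \cdot 687241 - \frac{72123}{2}\right)} = \frac{1}{-3630383 + \left(1 + \frac{6185169}{2} - \frac{72123}{2}\right)} = \frac{1}{-3630383 + 3056524} = \frac{1}{-573859} = - \frac{1}{573859}$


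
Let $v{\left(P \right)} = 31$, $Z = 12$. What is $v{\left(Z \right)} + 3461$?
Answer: $3492$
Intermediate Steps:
$v{\left(Z \right)} + 3461 = 31 + 3461 = 3492$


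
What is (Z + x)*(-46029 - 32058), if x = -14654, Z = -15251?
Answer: 2335191735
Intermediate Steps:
(Z + x)*(-46029 - 32058) = (-15251 - 14654)*(-46029 - 32058) = -29905*(-78087) = 2335191735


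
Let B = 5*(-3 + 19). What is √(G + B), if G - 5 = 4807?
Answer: 2*√1223 ≈ 69.943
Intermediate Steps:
G = 4812 (G = 5 + 4807 = 4812)
B = 80 (B = 5*16 = 80)
√(G + B) = √(4812 + 80) = √4892 = 2*√1223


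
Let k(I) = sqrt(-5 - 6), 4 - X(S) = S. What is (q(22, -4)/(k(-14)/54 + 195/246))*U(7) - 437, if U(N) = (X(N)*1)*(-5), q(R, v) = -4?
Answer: (-17917*sqrt(11) + 899775*I)/(-1755*I + 41*sqrt(11)) ≈ -512.24 + 5.8298*I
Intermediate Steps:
X(S) = 4 - S
k(I) = I*sqrt(11) (k(I) = sqrt(-11) = I*sqrt(11))
U(N) = -20 + 5*N (U(N) = ((4 - N)*1)*(-5) = (4 - N)*(-5) = -20 + 5*N)
(q(22, -4)/(k(-14)/54 + 195/246))*U(7) - 437 = (-4/((I*sqrt(11))/54 + 195/246))*(-20 + 5*7) - 437 = (-4/((I*sqrt(11))*(1/54) + 195*(1/246)))*(-20 + 35) - 437 = -4/(I*sqrt(11)/54 + 65/82)*15 - 437 = -4/(65/82 + I*sqrt(11)/54)*15 - 437 = -60/(65/82 + I*sqrt(11)/54) - 437 = -437 - 60/(65/82 + I*sqrt(11)/54)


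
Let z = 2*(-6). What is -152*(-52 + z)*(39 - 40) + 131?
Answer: -9597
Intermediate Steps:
z = -12
-152*(-52 + z)*(39 - 40) + 131 = -152*(-52 - 12)*(39 - 40) + 131 = -(-9728)*(-1) + 131 = -152*64 + 131 = -9728 + 131 = -9597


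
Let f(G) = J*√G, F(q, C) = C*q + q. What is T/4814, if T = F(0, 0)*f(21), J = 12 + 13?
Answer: 0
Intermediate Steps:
F(q, C) = q + C*q
J = 25
f(G) = 25*√G
T = 0 (T = (0*(1 + 0))*(25*√21) = (0*1)*(25*√21) = 0*(25*√21) = 0)
T/4814 = 0/4814 = 0*(1/4814) = 0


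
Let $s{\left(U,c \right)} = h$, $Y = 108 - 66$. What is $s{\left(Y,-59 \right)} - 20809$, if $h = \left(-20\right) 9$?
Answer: $-20989$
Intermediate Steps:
$Y = 42$ ($Y = 108 - 66 = 42$)
$h = -180$
$s{\left(U,c \right)} = -180$
$s{\left(Y,-59 \right)} - 20809 = -180 - 20809 = -20989$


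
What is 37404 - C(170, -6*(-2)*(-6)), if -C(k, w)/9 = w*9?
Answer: 31572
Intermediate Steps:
C(k, w) = -81*w (C(k, w) = -9*w*9 = -81*w)
37404 - C(170, -6*(-2)*(-6)) = 37404 - (-81)*-6*(-2)*(-6) = 37404 - (-81)*12*(-6) = 37404 - (-81)*(-72) = 37404 - 1*5832 = 37404 - 5832 = 31572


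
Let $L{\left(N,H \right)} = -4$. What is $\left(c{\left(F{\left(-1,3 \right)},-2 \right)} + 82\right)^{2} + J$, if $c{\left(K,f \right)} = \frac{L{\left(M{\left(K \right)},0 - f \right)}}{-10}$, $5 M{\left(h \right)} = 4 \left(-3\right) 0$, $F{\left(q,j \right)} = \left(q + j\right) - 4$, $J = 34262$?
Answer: $\frac{1026294}{25} \approx 41052.0$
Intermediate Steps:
$F{\left(q,j \right)} = -4 + j + q$ ($F{\left(q,j \right)} = \left(j + q\right) - 4 = -4 + j + q$)
$M{\left(h \right)} = 0$ ($M{\left(h \right)} = \frac{4 \left(-3\right) 0}{5} = \frac{\left(-12\right) 0}{5} = \frac{1}{5} \cdot 0 = 0$)
$c{\left(K,f \right)} = \frac{2}{5}$ ($c{\left(K,f \right)} = - \frac{4}{-10} = \left(-4\right) \left(- \frac{1}{10}\right) = \frac{2}{5}$)
$\left(c{\left(F{\left(-1,3 \right)},-2 \right)} + 82\right)^{2} + J = \left(\frac{2}{5} + 82\right)^{2} + 34262 = \left(\frac{412}{5}\right)^{2} + 34262 = \frac{169744}{25} + 34262 = \frac{1026294}{25}$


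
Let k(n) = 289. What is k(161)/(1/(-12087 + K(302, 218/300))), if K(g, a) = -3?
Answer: -3494010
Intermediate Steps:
k(161)/(1/(-12087 + K(302, 218/300))) = 289/(1/(-12087 - 3)) = 289/(1/(-12090)) = 289/(-1/12090) = 289*(-12090) = -3494010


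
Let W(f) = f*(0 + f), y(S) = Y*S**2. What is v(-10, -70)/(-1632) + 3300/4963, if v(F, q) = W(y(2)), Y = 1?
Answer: 331637/506226 ≈ 0.65512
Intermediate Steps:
y(S) = S**2 (y(S) = 1*S**2 = S**2)
W(f) = f**2 (W(f) = f*f = f**2)
v(F, q) = 16 (v(F, q) = (2**2)**2 = 4**2 = 16)
v(-10, -70)/(-1632) + 3300/4963 = 16/(-1632) + 3300/4963 = 16*(-1/1632) + 3300*(1/4963) = -1/102 + 3300/4963 = 331637/506226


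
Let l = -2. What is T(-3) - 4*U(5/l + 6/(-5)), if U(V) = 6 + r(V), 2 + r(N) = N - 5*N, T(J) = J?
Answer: -391/5 ≈ -78.200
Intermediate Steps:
r(N) = -2 - 4*N (r(N) = -2 + (N - 5*N) = -2 - 4*N)
U(V) = 4 - 4*V (U(V) = 6 + (-2 - 4*V) = 4 - 4*V)
T(-3) - 4*U(5/l + 6/(-5)) = -3 - 4*(4 - 4*(5/(-2) + 6/(-5))) = -3 - 4*(4 - 4*(5*(-½) + 6*(-⅕))) = -3 - 4*(4 - 4*(-5/2 - 6/5)) = -3 - 4*(4 - 4*(-37/10)) = -3 - 4*(4 + 74/5) = -3 - 4*94/5 = -3 - 376/5 = -391/5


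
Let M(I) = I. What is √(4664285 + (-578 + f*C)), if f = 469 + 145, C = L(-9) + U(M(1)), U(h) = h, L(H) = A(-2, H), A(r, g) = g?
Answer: √4658795 ≈ 2158.4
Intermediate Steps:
L(H) = H
C = -8 (C = -9 + 1 = -8)
f = 614
√(4664285 + (-578 + f*C)) = √(4664285 + (-578 + 614*(-8))) = √(4664285 + (-578 - 4912)) = √(4664285 - 5490) = √4658795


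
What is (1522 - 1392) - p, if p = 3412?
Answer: -3282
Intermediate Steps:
(1522 - 1392) - p = (1522 - 1392) - 1*3412 = 130 - 3412 = -3282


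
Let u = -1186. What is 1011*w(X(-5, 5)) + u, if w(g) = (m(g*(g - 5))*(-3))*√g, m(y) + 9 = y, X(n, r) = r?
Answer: -1186 + 27297*√5 ≈ 59852.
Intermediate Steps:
m(y) = -9 + y
w(g) = √g*(27 - 3*g*(-5 + g)) (w(g) = ((-9 + g*(g - 5))*(-3))*√g = ((-9 + g*(-5 + g))*(-3))*√g = (27 - 3*g*(-5 + g))*√g = √g*(27 - 3*g*(-5 + g)))
1011*w(X(-5, 5)) + u = 1011*(3*√5*(9 - 1*5*(-5 + 5))) - 1186 = 1011*(3*√5*(9 - 1*5*0)) - 1186 = 1011*(3*√5*(9 + 0)) - 1186 = 1011*(3*√5*9) - 1186 = 1011*(27*√5) - 1186 = 27297*√5 - 1186 = -1186 + 27297*√5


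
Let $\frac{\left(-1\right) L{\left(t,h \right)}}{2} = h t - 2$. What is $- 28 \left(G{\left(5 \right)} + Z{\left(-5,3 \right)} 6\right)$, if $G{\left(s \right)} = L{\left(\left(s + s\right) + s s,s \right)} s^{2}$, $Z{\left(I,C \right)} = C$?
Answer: $241696$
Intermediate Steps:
$L{\left(t,h \right)} = 4 - 2 h t$ ($L{\left(t,h \right)} = - 2 \left(h t - 2\right) = - 2 \left(-2 + h t\right) = 4 - 2 h t$)
$G{\left(s \right)} = s^{2} \left(4 - 2 s \left(s^{2} + 2 s\right)\right)$ ($G{\left(s \right)} = \left(4 - 2 s \left(\left(s + s\right) + s s\right)\right) s^{2} = \left(4 - 2 s \left(2 s + s^{2}\right)\right) s^{2} = \left(4 - 2 s \left(s^{2} + 2 s\right)\right) s^{2} = s^{2} \left(4 - 2 s \left(s^{2} + 2 s\right)\right)$)
$- 28 \left(G{\left(5 \right)} + Z{\left(-5,3 \right)} 6\right) = - 28 \left(2 \cdot 5^{2} \left(2 - 5^{2} \left(2 + 5\right)\right) + 3 \cdot 6\right) = - 28 \left(2 \cdot 25 \left(2 - 25 \cdot 7\right) + 18\right) = - 28 \left(2 \cdot 25 \left(2 - 175\right) + 18\right) = - 28 \left(2 \cdot 25 \left(-173\right) + 18\right) = - 28 \left(-8650 + 18\right) = \left(-28\right) \left(-8632\right) = 241696$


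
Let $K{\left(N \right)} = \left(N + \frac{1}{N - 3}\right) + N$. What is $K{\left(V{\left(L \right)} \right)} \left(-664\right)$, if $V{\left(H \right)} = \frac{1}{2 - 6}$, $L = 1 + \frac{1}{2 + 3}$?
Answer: $\frac{6972}{13} \approx 536.31$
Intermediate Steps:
$L = \frac{6}{5}$ ($L = 1 + \frac{1}{5} = \frac{6}{5} \approx 1.2$)
$V{\left(H \right)} = - \frac{1}{4}$ ($V{\left(H \right)} = \frac{1}{-4} = - \frac{1}{4}$)
$K{\left(N \right)} = \frac{1}{-3 + N} + 2 N$ ($K{\left(N \right)} = \left(N + \frac{1}{-3 + N}\right) + N = \frac{1}{-3 + N} + 2 N$)
$K{\left(V{\left(L \right)} \right)} \left(-664\right) = \frac{1 - - \frac{3}{2} + 2 \left(- \frac{1}{4}\right)^{2}}{-3 - \frac{1}{4}} \left(-664\right) = \frac{1 + \frac{3}{2} + 2 \cdot \frac{1}{16}}{- \frac{13}{4}} \left(-664\right) = - \frac{4 \left(1 + \frac{3}{2} + \frac{1}{8}\right)}{13} \left(-664\right) = \left(- \frac{4}{13}\right) \frac{21}{8} \left(-664\right) = \left(- \frac{21}{26}\right) \left(-664\right) = \frac{6972}{13}$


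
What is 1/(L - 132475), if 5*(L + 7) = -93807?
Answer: -5/756217 ≈ -6.6119e-6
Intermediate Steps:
L = -93842/5 (L = -7 + (⅕)*(-93807) = -7 - 93807/5 = -93842/5 ≈ -18768.)
1/(L - 132475) = 1/(-93842/5 - 132475) = 1/(-756217/5) = -5/756217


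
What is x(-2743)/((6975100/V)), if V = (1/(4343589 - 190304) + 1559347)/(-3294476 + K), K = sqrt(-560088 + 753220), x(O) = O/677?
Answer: 3657856600039060411408/13304040136431261010577697375 + 2220599937616216*sqrt(48283)/13304040136431261010577697375 ≈ 2.7498e-7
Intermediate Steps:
x(O) = O/677 (x(O) = O*(1/677) = O/677)
K = 2*sqrt(48283) (K = sqrt(193132) = 2*sqrt(48283) ≈ 439.47)
V = 6476412504896/(4153285*(-3294476 + 2*sqrt(48283))) (V = (1/(4343589 - 190304) + 1559347)/(-3294476 + 2*sqrt(48283)) = (1/4153285 + 1559347)/(-3294476 + 2*sqrt(48283)) = 6476412504896/(4153285*(-3294476 + 2*sqrt(48283))) ≈ -0.47338)
x(-2743)/((6975100/V)) = ((1/677)*(-2743))/((6975100/(-5334096390869938624/11269494364438635885 - 3238206252448*sqrt(48283)/11269494364438635885))) = -2743*(-1333524097717484656/19651462535348982290365875 - 809551563112*sqrt(48283)/19651462535348982290365875)/677 = 3657856600039060411408/13304040136431261010577697375 + 2220599937616216*sqrt(48283)/13304040136431261010577697375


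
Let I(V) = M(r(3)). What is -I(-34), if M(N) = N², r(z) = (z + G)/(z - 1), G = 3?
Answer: -9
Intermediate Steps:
r(z) = (3 + z)/(-1 + z) (r(z) = (z + 3)/(z - 1) = (3 + z)/(-1 + z))
I(V) = 9 (I(V) = ((3 + 3)/(-1 + 3))² = (6/2)² = ((½)*6)² = 3² = 9)
-I(-34) = -1*9 = -9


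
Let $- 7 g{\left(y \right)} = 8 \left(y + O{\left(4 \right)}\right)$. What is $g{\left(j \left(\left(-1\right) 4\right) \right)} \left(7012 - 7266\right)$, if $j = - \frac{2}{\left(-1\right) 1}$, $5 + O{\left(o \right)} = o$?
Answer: $- \frac{18288}{7} \approx -2612.6$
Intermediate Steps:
$O{\left(o \right)} = -5 + o$
$j = 2$ ($j = - \frac{2}{-1} = \left(-2\right) \left(-1\right) = 2$)
$g{\left(y \right)} = \frac{8}{7} - \frac{8 y}{7}$ ($g{\left(y \right)} = - \frac{8 \left(y + \left(-5 + 4\right)\right)}{7} = - \frac{8 \left(y - 1\right)}{7} = - \frac{8 \left(-1 + y\right)}{7} = - \frac{-8 + 8 y}{7} = \frac{8}{7} - \frac{8 y}{7}$)
$g{\left(j \left(\left(-1\right) 4\right) \right)} \left(7012 - 7266\right) = \left(\frac{8}{7} - \frac{8 \cdot 2 \left(\left(-1\right) 4\right)}{7}\right) \left(7012 - 7266\right) = \left(\frac{8}{7} - \frac{8 \cdot 2 \left(-4\right)}{7}\right) \left(-254\right) = \left(\frac{8}{7} - - \frac{64}{7}\right) \left(-254\right) = \left(\frac{8}{7} + \frac{64}{7}\right) \left(-254\right) = \frac{72}{7} \left(-254\right) = - \frac{18288}{7}$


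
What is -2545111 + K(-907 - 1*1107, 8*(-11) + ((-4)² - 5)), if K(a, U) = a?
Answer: -2547125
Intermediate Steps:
-2545111 + K(-907 - 1*1107, 8*(-11) + ((-4)² - 5)) = -2545111 + (-907 - 1*1107) = -2545111 + (-907 - 1107) = -2545111 - 2014 = -2547125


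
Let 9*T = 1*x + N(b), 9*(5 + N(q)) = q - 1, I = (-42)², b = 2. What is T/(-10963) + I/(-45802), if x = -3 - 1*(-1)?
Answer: -781798784/20336156703 ≈ -0.038444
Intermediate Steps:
x = -2 (x = -3 + 1 = -2)
I = 1764
N(q) = -46/9 + q/9 (N(q) = -5 + (q - 1)/9 = -5 + (-1 + q)/9 = -5 + (-⅑ + q/9) = -46/9 + q/9)
T = -62/81 (T = (1*(-2) + (-46/9 + (⅑)*2))/9 = (-2 + (-46/9 + 2/9))/9 = (-2 - 44/9)/9 = (⅑)*(-62/9) = -62/81 ≈ -0.76543)
T/(-10963) + I/(-45802) = -62/81/(-10963) + 1764/(-45802) = -62/81*(-1/10963) + 1764*(-1/45802) = 62/888003 - 882/22901 = -781798784/20336156703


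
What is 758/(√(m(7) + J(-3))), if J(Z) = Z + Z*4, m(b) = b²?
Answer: 379*√34/17 ≈ 130.00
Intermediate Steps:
J(Z) = 5*Z (J(Z) = Z + 4*Z = 5*Z)
758/(√(m(7) + J(-3))) = 758/(√(7² + 5*(-3))) = 758/(√(49 - 15)) = 758/(√34) = 758*(√34/34) = 379*√34/17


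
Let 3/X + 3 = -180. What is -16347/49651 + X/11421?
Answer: -11388693958/34590908331 ≈ -0.32924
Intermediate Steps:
X = -1/61 (X = 3/(-3 - 180) = 3/(-183) = 3*(-1/183) = -1/61 ≈ -0.016393)
-16347/49651 + X/11421 = -16347/49651 - 1/61/11421 = -16347*1/49651 - 1/61*1/11421 = -16347/49651 - 1/696681 = -11388693958/34590908331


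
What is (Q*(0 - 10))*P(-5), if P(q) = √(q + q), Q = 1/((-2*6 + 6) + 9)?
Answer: -10*I*√10/3 ≈ -10.541*I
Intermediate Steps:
Q = ⅓ (Q = 1/((-12 + 6) + 9) = 1/(-6 + 9) = 1/3 = ⅓ ≈ 0.33333)
P(q) = √2*√q (P(q) = √(2*q) = √2*√q)
(Q*(0 - 10))*P(-5) = ((0 - 10)/3)*(√2*√(-5)) = ((⅓)*(-10))*(√2*(I*√5)) = -10*I*√10/3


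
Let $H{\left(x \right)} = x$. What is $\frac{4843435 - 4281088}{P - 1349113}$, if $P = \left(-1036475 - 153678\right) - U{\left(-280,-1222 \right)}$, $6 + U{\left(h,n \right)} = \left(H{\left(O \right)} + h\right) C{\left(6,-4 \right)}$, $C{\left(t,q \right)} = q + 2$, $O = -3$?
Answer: $- \frac{562347}{2539826} \approx -0.22141$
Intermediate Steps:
$C{\left(t,q \right)} = 2 + q$
$U{\left(h,n \right)} = - 2 h$ ($U{\left(h,n \right)} = -6 + \left(-3 + h\right) \left(2 - 4\right) = -6 + \left(-3 + h\right) \left(-2\right) = -6 - \left(-6 + 2 h\right) = - 2 h$)
$P = -1190713$ ($P = \left(-1036475 - 153678\right) - \left(-2\right) \left(-280\right) = -1190153 - 560 = -1190713$)
$\frac{4843435 - 4281088}{P - 1349113} = \frac{4843435 - 4281088}{-1190713 - 1349113} = \frac{562347}{-2539826} = 562347 \left(- \frac{1}{2539826}\right) = - \frac{562347}{2539826}$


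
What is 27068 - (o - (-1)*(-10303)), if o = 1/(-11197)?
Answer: 418443088/11197 ≈ 37371.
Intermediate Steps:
o = -1/11197 ≈ -8.9310e-5
27068 - (o - (-1)*(-10303)) = 27068 - (-1/11197 - (-1)*(-10303)) = 27068 - (-1/11197 - 1*10303) = 27068 - (-1/11197 - 10303) = 27068 - 1*(-115362692/11197) = 27068 + 115362692/11197 = 418443088/11197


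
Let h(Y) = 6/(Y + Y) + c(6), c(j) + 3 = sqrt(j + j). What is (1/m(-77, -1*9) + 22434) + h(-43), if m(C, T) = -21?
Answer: 20255087/903 + 2*sqrt(3) ≈ 22434.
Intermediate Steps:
c(j) = -3 + sqrt(2)*sqrt(j) (c(j) = -3 + sqrt(j + j) = -3 + sqrt(2*j) = -3 + sqrt(2)*sqrt(j))
h(Y) = -3 + 2*sqrt(3) + 3/Y (h(Y) = 6/(Y + Y) + (-3 + sqrt(2)*sqrt(6)) = 6/((2*Y)) + (-3 + 2*sqrt(3)) = 6*(1/(2*Y)) + (-3 + 2*sqrt(3)) = 3/Y + (-3 + 2*sqrt(3)) = -3 + 2*sqrt(3) + 3/Y)
(1/m(-77, -1*9) + 22434) + h(-43) = (1/(-21) + 22434) + (-3 + 2*sqrt(3) + 3/(-43)) = (-1/21 + 22434) + (-3 + 2*sqrt(3) + 3*(-1/43)) = 471113/21 + (-3 + 2*sqrt(3) - 3/43) = 471113/21 + (-132/43 + 2*sqrt(3)) = 20255087/903 + 2*sqrt(3)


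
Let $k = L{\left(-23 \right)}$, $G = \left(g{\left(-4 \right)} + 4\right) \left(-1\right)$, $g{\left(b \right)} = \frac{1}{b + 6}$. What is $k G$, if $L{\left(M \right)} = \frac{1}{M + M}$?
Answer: $\frac{9}{92} \approx 0.097826$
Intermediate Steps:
$L{\left(M \right)} = \frac{1}{2 M}$
$g{\left(b \right)} = \frac{1}{6 + b}$
$G = - \frac{9}{2}$ ($G = \left(\frac{1}{6 - 4} + 4\right) \left(-1\right) = \left(\frac{1}{2} + 4\right) \left(-1\right) = \frac{9}{2} \left(-1\right) = - \frac{9}{2} \approx -4.5$)
$k = - \frac{1}{46}$ ($k = \frac{1}{2 \left(-23\right)} = \frac{1}{2} \left(- \frac{1}{23}\right) = - \frac{1}{46} \approx -0.021739$)
$k G = \left(- \frac{1}{46}\right) \left(- \frac{9}{2}\right) = \frac{9}{92}$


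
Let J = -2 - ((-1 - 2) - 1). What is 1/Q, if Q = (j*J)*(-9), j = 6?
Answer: -1/108 ≈ -0.0092593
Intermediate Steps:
J = 2 (J = -2 - (-3 - 1) = -2 - 1*(-4) = -2 + 4 = 2)
Q = -108 (Q = (6*2)*(-9) = 12*(-9) = -108)
1/Q = 1/(-108) = -1/108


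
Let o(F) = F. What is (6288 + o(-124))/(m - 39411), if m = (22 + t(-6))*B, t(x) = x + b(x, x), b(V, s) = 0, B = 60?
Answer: -6164/38451 ≈ -0.16031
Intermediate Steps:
t(x) = x (t(x) = x + 0 = x)
m = 960 (m = (22 - 6)*60 = 16*60 = 960)
(6288 + o(-124))/(m - 39411) = (6288 - 124)/(960 - 39411) = 6164/(-38451) = 6164*(-1/38451) = -6164/38451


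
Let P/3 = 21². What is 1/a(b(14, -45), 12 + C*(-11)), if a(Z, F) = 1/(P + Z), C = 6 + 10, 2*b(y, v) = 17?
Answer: 2663/2 ≈ 1331.5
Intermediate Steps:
b(y, v) = 17/2 (b(y, v) = (½)*17 = 17/2)
P = 1323 (P = 3*21² = 3*441 = 1323)
C = 16
a(Z, F) = 1/(1323 + Z)
1/a(b(14, -45), 12 + C*(-11)) = 1/(1/(1323 + 17/2)) = 1/(1/(2663/2)) = 1/(2/2663) = 2663/2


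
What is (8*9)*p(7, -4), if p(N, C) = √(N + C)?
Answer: 72*√3 ≈ 124.71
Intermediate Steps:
p(N, C) = √(C + N)
(8*9)*p(7, -4) = (8*9)*√(-4 + 7) = 72*√3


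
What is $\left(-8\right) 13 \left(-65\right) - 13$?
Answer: $6747$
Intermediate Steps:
$\left(-8\right) 13 \left(-65\right) - 13 = \left(-104\right) \left(-65\right) - 13 = 6760 - 13 = 6747$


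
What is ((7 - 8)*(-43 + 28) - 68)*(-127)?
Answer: 6731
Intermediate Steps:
((7 - 8)*(-43 + 28) - 68)*(-127) = (-1*(-15) - 68)*(-127) = (15 - 68)*(-127) = -53*(-127) = 6731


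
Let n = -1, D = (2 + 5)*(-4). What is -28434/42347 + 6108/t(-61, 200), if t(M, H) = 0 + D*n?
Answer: 64464831/296429 ≈ 217.47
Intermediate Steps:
D = -28 (D = 7*(-4) = -28)
t(M, H) = 28 (t(M, H) = 0 - 28*(-1) = 0 + 28 = 28)
-28434/42347 + 6108/t(-61, 200) = -28434/42347 + 6108/28 = -28434*1/42347 + 6108*(1/28) = -28434/42347 + 1527/7 = 64464831/296429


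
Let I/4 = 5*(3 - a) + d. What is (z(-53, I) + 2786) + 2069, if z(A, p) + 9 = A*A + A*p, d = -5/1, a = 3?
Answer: 8715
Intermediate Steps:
d = -5 (d = -5*1 = -5)
I = -20 (I = 4*(5*(3 - 1*3) - 5) = 4*(5*(3 - 3) - 5) = 4*(5*0 - 5) = 4*(0 - 5) = 4*(-5) = -20)
z(A, p) = -9 + A² + A*p (z(A, p) = -9 + (A*A + A*p) = -9 + (A² + A*p) = -9 + A² + A*p)
(z(-53, I) + 2786) + 2069 = ((-9 + (-53)² - 53*(-20)) + 2786) + 2069 = ((-9 + 2809 + 1060) + 2786) + 2069 = (3860 + 2786) + 2069 = 6646 + 2069 = 8715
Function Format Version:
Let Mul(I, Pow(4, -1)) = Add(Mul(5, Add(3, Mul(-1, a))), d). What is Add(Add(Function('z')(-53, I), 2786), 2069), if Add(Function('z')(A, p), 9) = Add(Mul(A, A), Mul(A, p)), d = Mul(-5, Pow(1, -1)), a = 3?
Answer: 8715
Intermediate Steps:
d = -5 (d = Mul(-5, 1) = -5)
I = -20 (I = Mul(4, Add(Mul(5, Add(3, Mul(-1, 3))), -5)) = Mul(4, Add(Mul(5, Add(3, -3)), -5)) = Mul(4, Add(Mul(5, 0), -5)) = Mul(4, Add(0, -5)) = Mul(4, -5) = -20)
Function('z')(A, p) = Add(-9, Pow(A, 2), Mul(A, p)) (Function('z')(A, p) = Add(-9, Add(Mul(A, A), Mul(A, p))) = Add(-9, Add(Pow(A, 2), Mul(A, p))) = Add(-9, Pow(A, 2), Mul(A, p)))
Add(Add(Function('z')(-53, I), 2786), 2069) = Add(Add(Add(-9, Pow(-53, 2), Mul(-53, -20)), 2786), 2069) = Add(Add(Add(-9, 2809, 1060), 2786), 2069) = Add(Add(3860, 2786), 2069) = Add(6646, 2069) = 8715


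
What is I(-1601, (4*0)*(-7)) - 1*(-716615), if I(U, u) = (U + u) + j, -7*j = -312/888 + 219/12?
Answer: 740751855/1036 ≈ 7.1501e+5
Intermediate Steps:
j = -2649/1036 (j = -(-312/888 + 219/12)/7 = -(-312*1/888 + 219*(1/12))/7 = -(-13/37 + 73/4)/7 = -⅐*2649/148 = -2649/1036 ≈ -2.5569)
I(U, u) = -2649/1036 + U + u (I(U, u) = (U + u) - 2649/1036 = -2649/1036 + U + u)
I(-1601, (4*0)*(-7)) - 1*(-716615) = (-2649/1036 - 1601 + (4*0)*(-7)) - 1*(-716615) = (-2649/1036 - 1601 + 0*(-7)) + 716615 = (-2649/1036 - 1601 + 0) + 716615 = -1661285/1036 + 716615 = 740751855/1036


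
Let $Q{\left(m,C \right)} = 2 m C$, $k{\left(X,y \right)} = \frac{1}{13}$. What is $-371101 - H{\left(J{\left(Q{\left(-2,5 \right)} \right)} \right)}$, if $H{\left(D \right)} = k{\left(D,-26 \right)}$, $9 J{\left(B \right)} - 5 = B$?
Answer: $- \frac{4824314}{13} \approx -3.711 \cdot 10^{5}$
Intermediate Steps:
$k{\left(X,y \right)} = \frac{1}{13}$
$Q{\left(m,C \right)} = 2 C m$
$J{\left(B \right)} = \frac{5}{9} + \frac{B}{9}$
$H{\left(D \right)} = \frac{1}{13}$
$-371101 - H{\left(J{\left(Q{\left(-2,5 \right)} \right)} \right)} = -371101 - \frac{1}{13} = - \frac{4824314}{13}$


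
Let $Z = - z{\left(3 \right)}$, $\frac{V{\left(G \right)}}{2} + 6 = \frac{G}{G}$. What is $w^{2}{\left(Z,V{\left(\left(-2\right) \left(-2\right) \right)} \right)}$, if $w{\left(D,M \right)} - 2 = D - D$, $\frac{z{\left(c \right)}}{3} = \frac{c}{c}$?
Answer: $4$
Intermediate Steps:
$V{\left(G \right)} = -10$ ($V{\left(G \right)} = -12 + 2 \frac{G}{G} = -12 + 2 \cdot 1 = -12 + 2 = -10$)
$z{\left(c \right)} = 3$ ($z{\left(c \right)} = 3 \frac{c}{c} = 3 \cdot 1 = 3$)
$Z = -3$ ($Z = \left(-1\right) 3 = -3$)
$w{\left(D,M \right)} = 2$ ($w{\left(D,M \right)} = 2 + \left(D - D\right) = 2 + 0 = 2$)
$w^{2}{\left(Z,V{\left(\left(-2\right) \left(-2\right) \right)} \right)} = 2^{2} = 4$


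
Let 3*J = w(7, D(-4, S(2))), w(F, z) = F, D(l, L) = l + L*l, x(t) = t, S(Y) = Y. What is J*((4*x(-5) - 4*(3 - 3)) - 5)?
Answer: -175/3 ≈ -58.333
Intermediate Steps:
J = 7/3 (J = (⅓)*7 = 7/3 ≈ 2.3333)
J*((4*x(-5) - 4*(3 - 3)) - 5) = 7*((4*(-5) - 4*(3 - 3)) - 5)/3 = 7*((-20 - 4*0) - 5)/3 = 7*((-20 + 0) - 5)/3 = 7*(-20 - 5)/3 = (7/3)*(-25) = -175/3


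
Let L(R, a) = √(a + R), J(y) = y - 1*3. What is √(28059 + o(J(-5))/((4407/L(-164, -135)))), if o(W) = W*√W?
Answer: √(544952049291 + 70512*√598)/4407 ≈ 167.51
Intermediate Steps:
J(y) = -3 + y (J(y) = y - 3 = -3 + y)
o(W) = W^(3/2)
L(R, a) = √(R + a)
√(28059 + o(J(-5))/((4407/L(-164, -135)))) = √(28059 + (-3 - 5)^(3/2)/((4407/(√(-164 - 135))))) = √(28059 + (-8)^(3/2)/((4407/(√(-299))))) = √(28059 + (-16*I*√2)/((4407/((I*√299))))) = √(28059 + (-16*I*√2)/((4407*(-I*√299/299)))) = √(28059 + (-16*I*√2)/((-339*I*√299/23))) = √(28059 + (-16*I*√2)*(I*√299/4407)) = √(28059 + 16*√598/4407)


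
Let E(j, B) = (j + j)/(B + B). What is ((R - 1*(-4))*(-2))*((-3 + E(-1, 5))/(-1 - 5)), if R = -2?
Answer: -32/15 ≈ -2.1333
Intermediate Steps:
E(j, B) = j/B (E(j, B) = (2*j)/((2*B)) = (2*j)*(1/(2*B)) = j/B)
((R - 1*(-4))*(-2))*((-3 + E(-1, 5))/(-1 - 5)) = ((-2 - 1*(-4))*(-2))*((-3 - 1/5)/(-1 - 5)) = ((-2 + 4)*(-2))*((-3 - 1*⅕)/(-6)) = (2*(-2))*((-3 - ⅕)*(-⅙)) = -(-64)*(-1)/(5*6) = -4*8/15 = -32/15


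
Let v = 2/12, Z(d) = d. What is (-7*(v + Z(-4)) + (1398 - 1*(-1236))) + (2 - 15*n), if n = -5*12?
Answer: 21377/6 ≈ 3562.8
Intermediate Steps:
v = 1/6 (v = 2*(1/12) = 1/6 ≈ 0.16667)
n = -60
(-7*(v + Z(-4)) + (1398 - 1*(-1236))) + (2 - 15*n) = (-7*(1/6 - 4) + (1398 - 1*(-1236))) + (2 - 15*(-60)) = (-7*(-23/6) + (1398 + 1236)) + (2 + 900) = (161/6 + 2634) + 902 = 15965/6 + 902 = 21377/6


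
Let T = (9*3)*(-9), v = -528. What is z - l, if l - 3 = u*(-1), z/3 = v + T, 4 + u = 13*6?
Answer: -2242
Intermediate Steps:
u = 74 (u = -4 + 13*6 = -4 + 78 = 74)
T = -243 (T = 27*(-9) = -243)
z = -2313 (z = 3*(-528 - 243) = 3*(-771) = -2313)
l = -71 (l = 3 + 74*(-1) = 3 - 74 = -71)
z - l = -2313 - 1*(-71) = -2313 + 71 = -2242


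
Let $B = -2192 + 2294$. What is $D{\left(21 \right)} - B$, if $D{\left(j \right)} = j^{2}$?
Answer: $339$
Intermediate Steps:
$B = 102$
$D{\left(21 \right)} - B = 21^{2} - 102 = 441 - 102 = 339$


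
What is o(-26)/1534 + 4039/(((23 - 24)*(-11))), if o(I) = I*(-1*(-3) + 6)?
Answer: 238202/649 ≈ 367.03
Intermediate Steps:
o(I) = 9*I (o(I) = I*(3 + 6) = I*9 = 9*I)
o(-26)/1534 + 4039/(((23 - 24)*(-11))) = (9*(-26))/1534 + 4039/(((23 - 24)*(-11))) = -234*1/1534 + 4039/((-1*(-11))) = -9/59 + 4039/11 = 238202/649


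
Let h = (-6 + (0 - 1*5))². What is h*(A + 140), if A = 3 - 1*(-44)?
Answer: 22627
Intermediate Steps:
A = 47 (A = 3 + 44 = 47)
h = 121 (h = (-6 + (0 - 5))² = (-6 - 5)² = (-11)² = 121)
h*(A + 140) = 121*(47 + 140) = 121*187 = 22627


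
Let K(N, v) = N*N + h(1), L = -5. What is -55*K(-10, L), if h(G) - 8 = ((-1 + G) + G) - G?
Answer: -5940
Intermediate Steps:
h(G) = 7 + G (h(G) = 8 + (((-1 + G) + G) - G) = 8 + ((-1 + 2*G) - G) = 8 + (-1 + G) = 7 + G)
K(N, v) = 8 + N² (K(N, v) = N*N + (7 + 1) = N² + 8 = 8 + N²)
-55*K(-10, L) = -55*(8 + (-10)²) = -55*(8 + 100) = -55*108 = -5940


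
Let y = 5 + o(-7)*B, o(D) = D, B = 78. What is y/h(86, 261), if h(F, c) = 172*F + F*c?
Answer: -541/37238 ≈ -0.014528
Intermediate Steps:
y = -541 (y = 5 - 7*78 = 5 - 546 = -541)
y/h(86, 261) = -541*1/(86*(172 + 261)) = -541/(86*433) = -541/37238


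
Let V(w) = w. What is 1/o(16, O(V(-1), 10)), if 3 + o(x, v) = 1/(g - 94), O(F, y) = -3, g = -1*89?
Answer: -183/550 ≈ -0.33273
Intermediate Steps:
g = -89
o(x, v) = -550/183 (o(x, v) = -3 + 1/(-89 - 94) = -3 + 1/(-183) = -3 - 1/183 = -550/183)
1/o(16, O(V(-1), 10)) = 1/(-550/183) = -183/550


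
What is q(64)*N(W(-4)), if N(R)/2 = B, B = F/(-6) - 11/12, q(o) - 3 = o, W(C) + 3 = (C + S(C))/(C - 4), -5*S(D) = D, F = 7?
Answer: -1675/6 ≈ -279.17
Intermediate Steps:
S(D) = -D/5
W(C) = -3 + 4*C/(5*(-4 + C)) (W(C) = -3 + (C - C/5)/(C - 4) = -3 + (4*C/5)/(-4 + C) = -3 + 4*C/(5*(-4 + C)))
q(o) = 3 + o
B = -25/12 (B = 7/(-6) - 11/12 = 7*(-⅙) - 11*1/12 = -7/6 - 11/12 = -25/12 ≈ -2.0833)
N(R) = -25/6 (N(R) = 2*(-25/12) = -25/6)
q(64)*N(W(-4)) = (3 + 64)*(-25/6) = 67*(-25/6) = -1675/6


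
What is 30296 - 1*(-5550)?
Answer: 35846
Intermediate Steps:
30296 - 1*(-5550) = 30296 + 5550 = 35846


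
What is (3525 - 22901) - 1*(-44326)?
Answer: 24950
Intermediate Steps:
(3525 - 22901) - 1*(-44326) = -19376 + 44326 = 24950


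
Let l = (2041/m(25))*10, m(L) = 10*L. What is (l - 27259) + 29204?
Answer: 50666/25 ≈ 2026.6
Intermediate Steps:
l = 2041/25 (l = (2041/((10*25)))*10 = (2041/250)*10 = 2041/25 ≈ 81.640)
(l - 27259) + 29204 = (2041/25 - 27259) + 29204 = -679434/25 + 29204 = 50666/25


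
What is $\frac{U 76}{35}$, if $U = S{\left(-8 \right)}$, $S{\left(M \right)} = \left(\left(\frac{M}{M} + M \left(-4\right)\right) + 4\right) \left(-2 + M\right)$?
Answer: $- \frac{5624}{7} \approx -803.43$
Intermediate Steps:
$S{\left(M \right)} = \left(-2 + M\right) \left(5 - 4 M\right)$ ($S{\left(M \right)} = \left(\left(1 - 4 M\right) + 4\right) \left(-2 + M\right) = \left(5 - 4 M\right) \left(-2 + M\right) = \left(-2 + M\right) \left(5 - 4 M\right)$)
$U = -370$ ($U = -10 - 4 \left(-8\right)^{2} + 13 \left(-8\right) = -10 - 256 - 104 = -370$)
$\frac{U 76}{35} = \frac{\left(-370\right) 76}{35} = \left(-28120\right) \frac{1}{35} = - \frac{5624}{7}$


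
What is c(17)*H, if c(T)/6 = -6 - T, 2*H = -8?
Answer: 552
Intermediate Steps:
H = -4 (H = (½)*(-8) = -4)
c(T) = -36 - 6*T (c(T) = 6*(-6 - T) = -36 - 6*T)
c(17)*H = (-36 - 6*17)*(-4) = (-36 - 102)*(-4) = -138*(-4) = 552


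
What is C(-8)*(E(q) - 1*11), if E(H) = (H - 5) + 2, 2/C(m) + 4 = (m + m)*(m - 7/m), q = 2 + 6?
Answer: -6/55 ≈ -0.10909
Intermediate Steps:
q = 8
C(m) = 2/(-4 + 2*m*(m - 7/m)) (C(m) = 2/(-4 + (m + m)*(m - 7/m)) = 2/(-4 + (2*m)*(m - 7/m)) = 2/(-4 + 2*m*(m - 7/m)))
E(H) = -3 + H (E(H) = (-5 + H) + 2 = -3 + H)
C(-8)*(E(q) - 1*11) = ((-3 + 8) - 1*11)/(-9 + (-8)²) = (5 - 11)/(-9 + 64) = -6/55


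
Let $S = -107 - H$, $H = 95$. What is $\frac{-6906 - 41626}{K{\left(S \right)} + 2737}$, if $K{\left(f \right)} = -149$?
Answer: $- \frac{12133}{647} \approx -18.753$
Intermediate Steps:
$S = -202$ ($S = -107 - 95 = -202$)
$\frac{-6906 - 41626}{K{\left(S \right)} + 2737} = \frac{-6906 - 41626}{-149 + 2737} = - \frac{48532}{2588} = \left(-48532\right) \frac{1}{2588} = - \frac{12133}{647}$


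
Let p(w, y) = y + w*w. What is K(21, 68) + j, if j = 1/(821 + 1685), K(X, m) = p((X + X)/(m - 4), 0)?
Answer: 553085/1283072 ≈ 0.43106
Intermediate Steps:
p(w, y) = y + w**2
K(X, m) = 4*X**2/(-4 + m)**2 (K(X, m) = 0 + ((X + X)/(m - 4))**2 = 0 + ((2*X)/(-4 + m))**2 = 0 + (2*X/(-4 + m))**2 = 0 + 4*X**2/(-4 + m)**2 = 4*X**2/(-4 + m)**2)
j = 1/2506 ≈ 0.00039904
K(21, 68) + j = 4*21**2/(-4 + 68)**2 + 1/2506 = 4*441/64**2 + 1/2506 = 4*441*(1/4096) + 1/2506 = 441/1024 + 1/2506 = 553085/1283072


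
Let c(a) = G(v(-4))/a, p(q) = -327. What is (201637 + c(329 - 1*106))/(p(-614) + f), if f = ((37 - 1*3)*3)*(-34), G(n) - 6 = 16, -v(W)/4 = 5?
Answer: -44965073/846285 ≈ -53.132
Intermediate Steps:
v(W) = -20 (v(W) = -4*5 = -20)
G(n) = 22 (G(n) = 6 + 16 = 22)
c(a) = 22/a
f = -3468 (f = ((37 - 3)*3)*(-34) = (34*3)*(-34) = 102*(-34) = -3468)
(201637 + c(329 - 1*106))/(p(-614) + f) = (201637 + 22/(329 - 1*106))/(-327 - 3468) = (201637 + 22/(329 - 106))/(-3795) = (201637 + 22/223)*(-1/3795) = (44965073/223)*(-1/3795) = -44965073/846285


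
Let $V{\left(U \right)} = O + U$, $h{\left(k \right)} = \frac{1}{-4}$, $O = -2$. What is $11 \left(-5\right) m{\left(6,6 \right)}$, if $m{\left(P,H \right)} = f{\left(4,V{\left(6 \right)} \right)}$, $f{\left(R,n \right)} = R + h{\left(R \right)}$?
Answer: $- \frac{825}{4} \approx -206.25$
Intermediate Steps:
$h{\left(k \right)} = - \frac{1}{4}$
$V{\left(U \right)} = -2 + U$
$f{\left(R,n \right)} = - \frac{1}{4} + R$ ($f{\left(R,n \right)} = R - \frac{1}{4} = - \frac{1}{4} + R$)
$m{\left(P,H \right)} = \frac{15}{4}$ ($m{\left(P,H \right)} = - \frac{1}{4} + 4 = \frac{15}{4}$)
$11 \left(-5\right) m{\left(6,6 \right)} = 11 \left(-5\right) \frac{15}{4} = \left(-55\right) \frac{15}{4} = - \frac{825}{4}$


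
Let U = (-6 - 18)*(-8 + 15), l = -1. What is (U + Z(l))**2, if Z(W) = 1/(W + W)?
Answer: 113569/4 ≈ 28392.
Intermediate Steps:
Z(W) = 1/(2*W)
U = -168 (U = -24*7 = -168)
(U + Z(l))**2 = (-168 + (1/2)/(-1))**2 = (-168 + (1/2)*(-1))**2 = (-168 - 1/2)**2 = (-337/2)**2 = 113569/4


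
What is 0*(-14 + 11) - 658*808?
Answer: -531664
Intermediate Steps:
0*(-14 + 11) - 658*808 = 0*(-3) - 531664 = 0 - 531664 = -531664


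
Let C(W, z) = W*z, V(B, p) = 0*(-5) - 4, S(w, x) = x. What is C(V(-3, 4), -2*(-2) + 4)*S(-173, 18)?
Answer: -576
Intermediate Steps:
V(B, p) = -4 (V(B, p) = 0 - 4 = -4)
C(V(-3, 4), -2*(-2) + 4)*S(-173, 18) = -4*(-2*(-2) + 4)*18 = -4*(4 + 4)*18 = -4*8*18 = -32*18 = -576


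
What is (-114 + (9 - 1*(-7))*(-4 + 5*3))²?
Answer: 3844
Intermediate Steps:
(-114 + (9 - 1*(-7))*(-4 + 5*3))² = (-114 + (9 + 7)*(-4 + 15))² = (-114 + 16*11)² = (-114 + 176)² = 62² = 3844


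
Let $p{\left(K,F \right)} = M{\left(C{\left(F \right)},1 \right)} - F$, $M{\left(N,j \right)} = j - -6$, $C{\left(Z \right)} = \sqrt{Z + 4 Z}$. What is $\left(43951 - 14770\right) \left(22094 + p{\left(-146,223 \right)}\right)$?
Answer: $638421918$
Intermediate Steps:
$C{\left(Z \right)} = \sqrt{5} \sqrt{Z}$ ($C{\left(Z \right)} = \sqrt{5 Z} = \sqrt{5} \sqrt{Z}$)
$M{\left(N,j \right)} = 6 + j$ ($M{\left(N,j \right)} = j + 6 = 6 + j$)
$p{\left(K,F \right)} = 7 - F$ ($p{\left(K,F \right)} = \left(6 + 1\right) - F = 7 - F$)
$\left(43951 - 14770\right) \left(22094 + p{\left(-146,223 \right)}\right) = \left(43951 - 14770\right) \left(22094 + \left(7 - 223\right)\right) = 29181 \left(22094 + \left(7 - 223\right)\right) = 29181 \left(22094 - 216\right) = 29181 \cdot 21878 = 638421918$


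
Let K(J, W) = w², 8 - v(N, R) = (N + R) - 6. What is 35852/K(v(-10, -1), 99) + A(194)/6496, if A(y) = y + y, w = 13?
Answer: 58240041/274456 ≈ 212.20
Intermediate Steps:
v(N, R) = 14 - N - R (v(N, R) = 8 - ((N + R) - 6) = 8 - (-6 + N + R) = 8 + (6 - N - R) = 14 - N - R)
K(J, W) = 169 (K(J, W) = 13² = 169)
A(y) = 2*y
35852/K(v(-10, -1), 99) + A(194)/6496 = 35852/169 + (2*194)/6496 = 35852*(1/169) + 388*(1/6496) = 35852/169 + 97/1624 = 58240041/274456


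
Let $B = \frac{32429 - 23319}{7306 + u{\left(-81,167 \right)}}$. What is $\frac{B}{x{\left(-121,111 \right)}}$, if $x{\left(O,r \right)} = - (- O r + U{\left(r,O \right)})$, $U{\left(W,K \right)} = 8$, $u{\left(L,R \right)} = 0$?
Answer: $- \frac{4555}{49092667} \approx -9.2784 \cdot 10^{-5}$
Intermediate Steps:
$x{\left(O,r \right)} = -8 + O r$ ($x{\left(O,r \right)} = - (- O r + 8) = - (8 - O r) = -8 + O r$)
$B = \frac{4555}{3653}$ ($B = \frac{32429 - 23319}{7306 + 0} = \frac{9110}{7306} = 9110 \cdot \frac{1}{7306} = \frac{4555}{3653} \approx 1.2469$)
$\frac{B}{x{\left(-121,111 \right)}} = \frac{4555}{3653 \left(-8 - 13431\right)} = \frac{4555}{3653 \left(-13439\right)} = \frac{4555}{3653} \left(- \frac{1}{13439}\right) = - \frac{4555}{49092667}$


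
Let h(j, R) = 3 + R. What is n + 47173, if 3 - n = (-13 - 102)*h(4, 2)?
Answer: 47751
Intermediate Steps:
n = 578 (n = 3 - (-13 - 102)*(3 + 2) = 3 - (-115)*5 = 3 - 1*(-575) = 3 + 575 = 578)
n + 47173 = 578 + 47173 = 47751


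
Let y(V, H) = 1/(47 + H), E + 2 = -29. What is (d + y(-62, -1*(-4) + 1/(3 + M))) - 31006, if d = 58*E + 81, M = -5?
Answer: -3305021/101 ≈ -32723.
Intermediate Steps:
E = -31 (E = -2 - 29 = -31)
d = -1717 (d = 58*(-31) + 81 = -1798 + 81 = -1717)
(d + y(-62, -1*(-4) + 1/(3 + M))) - 31006 = (-1717 + 1/(47 + (-1*(-4) + 1/(3 - 5)))) - 31006 = (-1717 + 1/(47 + (4 + 1/(-2)))) - 31006 = (-1717 + 1/(47 + (4 - ½))) - 31006 = (-1717 + 1/(47 + 7/2)) - 31006 = (-1717 + 1/(101/2)) - 31006 = (-1717 + 2/101) - 31006 = -173415/101 - 31006 = -3305021/101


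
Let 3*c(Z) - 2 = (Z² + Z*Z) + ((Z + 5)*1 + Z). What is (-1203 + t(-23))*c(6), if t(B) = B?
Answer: -111566/3 ≈ -37189.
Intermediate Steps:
c(Z) = 7/3 + 2*Z/3 + 2*Z²/3 (c(Z) = ⅔ + ((Z² + Z*Z) + ((Z + 5)*1 + Z))/3 = ⅔ + ((Z² + Z²) + ((5 + Z)*1 + Z))/3 = ⅔ + (2*Z² + ((5 + Z) + Z))/3 = ⅔ + (2*Z² + (5 + 2*Z))/3 = ⅔ + (5 + 2*Z + 2*Z²)/3 = ⅔ + (5/3 + 2*Z/3 + 2*Z²/3) = 7/3 + 2*Z/3 + 2*Z²/3)
(-1203 + t(-23))*c(6) = (-1203 - 23)*(7/3 + (⅔)*6 + (⅔)*6²) = -1226*(7/3 + 4 + (⅔)*36) = -1226*(7/3 + 4 + 24) = -1226*91/3 = -111566/3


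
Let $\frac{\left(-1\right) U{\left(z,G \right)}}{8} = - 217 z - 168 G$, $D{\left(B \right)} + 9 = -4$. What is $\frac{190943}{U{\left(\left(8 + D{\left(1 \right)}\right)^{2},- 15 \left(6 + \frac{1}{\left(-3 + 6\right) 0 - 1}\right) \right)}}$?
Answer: $- \frac{190943}{57400} \approx -3.3265$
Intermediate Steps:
$D{\left(B \right)} = -13$ ($D{\left(B \right)} = -9 - 4 = -13$)
$U{\left(z,G \right)} = 1344 G + 1736 z$ ($U{\left(z,G \right)} = - 8 \left(- 217 z - 168 G\right) = 1344 G + 1736 z$)
$\frac{190943}{U{\left(\left(8 + D{\left(1 \right)}\right)^{2},- 15 \left(6 + \frac{1}{\left(-3 + 6\right) 0 - 1}\right) \right)}} = \frac{190943}{1344 \left(- 15 \left(6 + \frac{1}{\left(-3 + 6\right) 0 - 1}\right)\right) + 1736 \left(8 - 13\right)^{2}} = \frac{190943}{1344 \left(- 15 \left(6 + \frac{1}{3 \cdot 0 - 1}\right)\right) + 1736 \left(-5\right)^{2}} = \frac{190943}{1344 \left(- 15 \left(6 + \frac{1}{0 - 1}\right)\right) + 1736 \cdot 25} = \frac{190943}{1344 \left(- 15 \left(6 + \frac{1}{-1}\right)\right) + 43400} = \frac{190943}{1344 \left(- 15 \left(6 - 1\right)\right) + 43400} = \frac{190943}{1344 \left(\left(-15\right) 5\right) + 43400} = \frac{190943}{1344 \left(-75\right) + 43400} = \frac{190943}{-100800 + 43400} = \frac{190943}{-57400} = 190943 \left(- \frac{1}{57400}\right) = - \frac{190943}{57400}$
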